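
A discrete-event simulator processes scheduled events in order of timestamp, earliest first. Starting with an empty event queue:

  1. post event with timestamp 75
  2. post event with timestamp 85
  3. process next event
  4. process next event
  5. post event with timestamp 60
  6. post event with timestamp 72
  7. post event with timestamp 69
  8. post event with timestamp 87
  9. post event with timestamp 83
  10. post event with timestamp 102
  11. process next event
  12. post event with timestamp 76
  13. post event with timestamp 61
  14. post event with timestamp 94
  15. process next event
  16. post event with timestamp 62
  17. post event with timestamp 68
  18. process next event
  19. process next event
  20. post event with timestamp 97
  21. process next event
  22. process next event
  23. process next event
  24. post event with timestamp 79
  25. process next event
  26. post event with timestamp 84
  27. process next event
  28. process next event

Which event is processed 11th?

83

insert 75 → {75}
insert 85 → {75, 85}
process next event → 75; now {85}
process next event → 85; now {}
insert 60 → {60}
insert 72 → {60, 72}
insert 69 → {60, 69, 72}
insert 87 → {60, 69, 72, 87}
insert 83 → {60, 69, 72, 83, 87}
insert 102 → {60, 69, 72, 83, 87, 102}
process next event → 60; now {69, 72, 83, 87, 102}
insert 76 → {69, 72, 76, 83, 87, 102}
insert 61 → {61, 69, 72, 76, 83, 87, 102}
insert 94 → {61, 69, 72, 76, 83, 87, 94, 102}
process next event → 61; now {69, 72, 76, 83, 87, 94, 102}
insert 62 → {62, 69, 72, 76, 83, 87, 94, 102}
insert 68 → {62, 68, 69, 72, 76, 83, 87, 94, 102}
process next event → 62; now {68, 69, 72, 76, 83, 87, 94, 102}
process next event → 68; now {69, 72, 76, 83, 87, 94, 102}
insert 97 → {69, 72, 76, 83, 87, 94, 97, 102}
process next event → 69; now {72, 76, 83, 87, 94, 97, 102}
process next event → 72; now {76, 83, 87, 94, 97, 102}
process next event → 76; now {83, 87, 94, 97, 102}
insert 79 → {79, 83, 87, 94, 97, 102}
process next event → 79; now {83, 87, 94, 97, 102}
insert 84 → {83, 84, 87, 94, 97, 102}
process next event → 83; now {84, 87, 94, 97, 102}
process next event → 84; now {87, 94, 97, 102}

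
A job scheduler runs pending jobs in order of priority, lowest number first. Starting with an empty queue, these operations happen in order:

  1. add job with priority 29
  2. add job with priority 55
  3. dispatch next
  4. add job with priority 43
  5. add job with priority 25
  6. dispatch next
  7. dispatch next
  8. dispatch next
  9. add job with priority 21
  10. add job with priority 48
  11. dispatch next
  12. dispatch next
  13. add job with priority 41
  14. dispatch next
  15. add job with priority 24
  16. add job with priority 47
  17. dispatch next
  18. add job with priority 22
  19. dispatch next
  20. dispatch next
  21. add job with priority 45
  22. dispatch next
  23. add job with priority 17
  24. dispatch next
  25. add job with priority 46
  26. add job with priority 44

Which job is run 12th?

17

insert 29 → {29}
insert 55 → {29, 55}
dispatch next → 29; now {55}
insert 43 → {43, 55}
insert 25 → {25, 43, 55}
dispatch next → 25; now {43, 55}
dispatch next → 43; now {55}
dispatch next → 55; now {}
insert 21 → {21}
insert 48 → {21, 48}
dispatch next → 21; now {48}
dispatch next → 48; now {}
insert 41 → {41}
dispatch next → 41; now {}
insert 24 → {24}
insert 47 → {24, 47}
dispatch next → 24; now {47}
insert 22 → {22, 47}
dispatch next → 22; now {47}
dispatch next → 47; now {}
insert 45 → {45}
dispatch next → 45; now {}
insert 17 → {17}
dispatch next → 17; now {}
insert 46 → {46}
insert 44 → {44, 46}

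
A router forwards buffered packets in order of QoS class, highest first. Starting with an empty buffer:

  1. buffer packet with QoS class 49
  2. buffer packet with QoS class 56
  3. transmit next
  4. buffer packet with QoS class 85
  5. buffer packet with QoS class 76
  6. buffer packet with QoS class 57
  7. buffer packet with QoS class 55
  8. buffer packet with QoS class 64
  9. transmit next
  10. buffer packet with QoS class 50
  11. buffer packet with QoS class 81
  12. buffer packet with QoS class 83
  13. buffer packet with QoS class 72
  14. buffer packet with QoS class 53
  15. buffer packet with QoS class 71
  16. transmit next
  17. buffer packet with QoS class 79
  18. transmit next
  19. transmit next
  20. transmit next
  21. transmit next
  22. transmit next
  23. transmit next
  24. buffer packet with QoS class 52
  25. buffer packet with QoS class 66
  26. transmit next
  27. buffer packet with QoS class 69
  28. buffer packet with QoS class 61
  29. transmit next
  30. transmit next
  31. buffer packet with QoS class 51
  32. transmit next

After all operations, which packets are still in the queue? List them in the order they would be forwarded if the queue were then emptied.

55 → 53 → 52 → 51 → 50 → 49

insert 49 → {49}
insert 56 → {56, 49}
transmit next → 56; now {49}
insert 85 → {85, 49}
insert 76 → {85, 76, 49}
insert 57 → {85, 76, 57, 49}
insert 55 → {85, 76, 57, 55, 49}
insert 64 → {85, 76, 64, 57, 55, 49}
transmit next → 85; now {76, 64, 57, 55, 49}
insert 50 → {76, 64, 57, 55, 50, 49}
insert 81 → {81, 76, 64, 57, 55, 50, 49}
insert 83 → {83, 81, 76, 64, 57, 55, 50, 49}
insert 72 → {83, 81, 76, 72, 64, 57, 55, 50, 49}
insert 53 → {83, 81, 76, 72, 64, 57, 55, 53, 50, 49}
insert 71 → {83, 81, 76, 72, 71, 64, 57, 55, 53, 50, 49}
transmit next → 83; now {81, 76, 72, 71, 64, 57, 55, 53, 50, 49}
insert 79 → {81, 79, 76, 72, 71, 64, 57, 55, 53, 50, 49}
transmit next → 81; now {79, 76, 72, 71, 64, 57, 55, 53, 50, 49}
transmit next → 79; now {76, 72, 71, 64, 57, 55, 53, 50, 49}
transmit next → 76; now {72, 71, 64, 57, 55, 53, 50, 49}
transmit next → 72; now {71, 64, 57, 55, 53, 50, 49}
transmit next → 71; now {64, 57, 55, 53, 50, 49}
transmit next → 64; now {57, 55, 53, 50, 49}
insert 52 → {57, 55, 53, 52, 50, 49}
insert 66 → {66, 57, 55, 53, 52, 50, 49}
transmit next → 66; now {57, 55, 53, 52, 50, 49}
insert 69 → {69, 57, 55, 53, 52, 50, 49}
insert 61 → {69, 61, 57, 55, 53, 52, 50, 49}
transmit next → 69; now {61, 57, 55, 53, 52, 50, 49}
transmit next → 61; now {57, 55, 53, 52, 50, 49}
insert 51 → {57, 55, 53, 52, 51, 50, 49}
transmit next → 57; now {55, 53, 52, 51, 50, 49}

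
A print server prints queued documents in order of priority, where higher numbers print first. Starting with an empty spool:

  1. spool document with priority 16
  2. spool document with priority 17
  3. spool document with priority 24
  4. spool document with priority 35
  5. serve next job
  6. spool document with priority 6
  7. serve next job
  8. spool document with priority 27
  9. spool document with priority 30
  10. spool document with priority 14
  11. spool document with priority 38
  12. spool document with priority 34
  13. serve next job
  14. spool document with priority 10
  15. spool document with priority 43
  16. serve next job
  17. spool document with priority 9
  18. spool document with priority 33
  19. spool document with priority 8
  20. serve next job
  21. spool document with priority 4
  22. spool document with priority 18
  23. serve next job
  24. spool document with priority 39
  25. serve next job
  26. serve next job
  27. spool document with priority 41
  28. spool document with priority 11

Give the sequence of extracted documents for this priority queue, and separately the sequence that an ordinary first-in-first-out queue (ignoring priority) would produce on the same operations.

priority queue: 35, 24, 38, 43, 34, 33, 39, 30; FIFO queue: [16, 17, 24, 35, 6, 27, 30, 14]

insert 16 → {16}
insert 17 → {17, 16}
insert 24 → {24, 17, 16}
insert 35 → {35, 24, 17, 16}
serve next job → 35; now {24, 17, 16}
insert 6 → {24, 17, 16, 6}
serve next job → 24; now {17, 16, 6}
insert 27 → {27, 17, 16, 6}
insert 30 → {30, 27, 17, 16, 6}
insert 14 → {30, 27, 17, 16, 14, 6}
insert 38 → {38, 30, 27, 17, 16, 14, 6}
insert 34 → {38, 34, 30, 27, 17, 16, 14, 6}
serve next job → 38; now {34, 30, 27, 17, 16, 14, 6}
insert 10 → {34, 30, 27, 17, 16, 14, 10, 6}
insert 43 → {43, 34, 30, 27, 17, 16, 14, 10, 6}
serve next job → 43; now {34, 30, 27, 17, 16, 14, 10, 6}
insert 9 → {34, 30, 27, 17, 16, 14, 10, 9, 6}
insert 33 → {34, 33, 30, 27, 17, 16, 14, 10, 9, 6}
insert 8 → {34, 33, 30, 27, 17, 16, 14, 10, 9, 8, 6}
serve next job → 34; now {33, 30, 27, 17, 16, 14, 10, 9, 8, 6}
insert 4 → {33, 30, 27, 17, 16, 14, 10, 9, 8, 6, 4}
insert 18 → {33, 30, 27, 18, 17, 16, 14, 10, 9, 8, 6, 4}
serve next job → 33; now {30, 27, 18, 17, 16, 14, 10, 9, 8, 6, 4}
insert 39 → {39, 30, 27, 18, 17, 16, 14, 10, 9, 8, 6, 4}
serve next job → 39; now {30, 27, 18, 17, 16, 14, 10, 9, 8, 6, 4}
serve next job → 30; now {27, 18, 17, 16, 14, 10, 9, 8, 6, 4}
insert 41 → {41, 27, 18, 17, 16, 14, 10, 9, 8, 6, 4}
insert 11 → {41, 27, 18, 17, 16, 14, 11, 10, 9, 8, 6, 4}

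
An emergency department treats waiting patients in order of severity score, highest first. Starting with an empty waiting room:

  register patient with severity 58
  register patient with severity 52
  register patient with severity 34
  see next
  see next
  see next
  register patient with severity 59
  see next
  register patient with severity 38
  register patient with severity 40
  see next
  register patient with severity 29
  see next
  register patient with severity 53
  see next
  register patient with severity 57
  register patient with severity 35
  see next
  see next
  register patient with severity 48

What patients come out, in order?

insert 58 → {58}
insert 52 → {58, 52}
insert 34 → {58, 52, 34}
see next → 58; now {52, 34}
see next → 52; now {34}
see next → 34; now {}
insert 59 → {59}
see next → 59; now {}
insert 38 → {38}
insert 40 → {40, 38}
see next → 40; now {38}
insert 29 → {38, 29}
see next → 38; now {29}
insert 53 → {53, 29}
see next → 53; now {29}
insert 57 → {57, 29}
insert 35 → {57, 35, 29}
see next → 57; now {35, 29}
see next → 35; now {29}
insert 48 → {48, 29}

[58, 52, 34, 59, 40, 38, 53, 57, 35]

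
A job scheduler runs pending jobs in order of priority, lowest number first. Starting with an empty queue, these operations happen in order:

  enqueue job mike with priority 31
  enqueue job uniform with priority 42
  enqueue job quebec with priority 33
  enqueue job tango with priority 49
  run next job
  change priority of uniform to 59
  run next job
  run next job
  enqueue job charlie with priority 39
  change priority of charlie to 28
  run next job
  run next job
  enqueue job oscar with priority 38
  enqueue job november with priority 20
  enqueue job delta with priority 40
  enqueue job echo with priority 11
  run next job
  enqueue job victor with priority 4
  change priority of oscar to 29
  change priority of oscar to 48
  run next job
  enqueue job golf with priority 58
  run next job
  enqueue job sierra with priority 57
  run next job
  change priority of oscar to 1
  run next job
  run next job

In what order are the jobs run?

add mike (priority 31) → {mike:31}
add uniform (priority 42) → {mike:31, uniform:42}
add quebec (priority 33) → {mike:31, quebec:33, uniform:42}
add tango (priority 49) → {mike:31, quebec:33, uniform:42, tango:49}
run next job → mike; now {quebec:33, uniform:42, tango:49}
update uniform to priority 59 → {quebec:33, tango:49, uniform:59}
run next job → quebec; now {tango:49, uniform:59}
run next job → tango; now {uniform:59}
add charlie (priority 39) → {charlie:39, uniform:59}
update charlie to priority 28 → {charlie:28, uniform:59}
run next job → charlie; now {uniform:59}
run next job → uniform; now {}
add oscar (priority 38) → {oscar:38}
add november (priority 20) → {november:20, oscar:38}
add delta (priority 40) → {november:20, oscar:38, delta:40}
add echo (priority 11) → {echo:11, november:20, oscar:38, delta:40}
run next job → echo; now {november:20, oscar:38, delta:40}
add victor (priority 4) → {victor:4, november:20, oscar:38, delta:40}
update oscar to priority 29 → {victor:4, november:20, oscar:29, delta:40}
update oscar to priority 48 → {victor:4, november:20, delta:40, oscar:48}
run next job → victor; now {november:20, delta:40, oscar:48}
add golf (priority 58) → {november:20, delta:40, oscar:48, golf:58}
run next job → november; now {delta:40, oscar:48, golf:58}
add sierra (priority 57) → {delta:40, oscar:48, sierra:57, golf:58}
run next job → delta; now {oscar:48, sierra:57, golf:58}
update oscar to priority 1 → {oscar:1, sierra:57, golf:58}
run next job → oscar; now {sierra:57, golf:58}
run next job → sierra; now {golf:58}

mike → quebec → tango → charlie → uniform → echo → victor → november → delta → oscar → sierra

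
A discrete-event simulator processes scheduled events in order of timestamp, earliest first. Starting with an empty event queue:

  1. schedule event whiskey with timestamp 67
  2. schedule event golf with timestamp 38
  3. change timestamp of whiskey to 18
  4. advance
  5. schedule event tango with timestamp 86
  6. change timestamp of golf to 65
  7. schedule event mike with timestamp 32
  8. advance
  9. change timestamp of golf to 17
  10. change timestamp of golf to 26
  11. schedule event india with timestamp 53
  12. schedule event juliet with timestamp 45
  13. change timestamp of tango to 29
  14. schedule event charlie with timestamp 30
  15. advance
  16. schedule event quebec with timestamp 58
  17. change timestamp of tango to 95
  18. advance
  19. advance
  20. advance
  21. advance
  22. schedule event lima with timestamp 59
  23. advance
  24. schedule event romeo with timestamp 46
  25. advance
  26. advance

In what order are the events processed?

add whiskey (timestamp 67) → {whiskey:67}
add golf (timestamp 38) → {golf:38, whiskey:67}
update whiskey to timestamp 18 → {whiskey:18, golf:38}
advance → whiskey; now {golf:38}
add tango (timestamp 86) → {golf:38, tango:86}
update golf to timestamp 65 → {golf:65, tango:86}
add mike (timestamp 32) → {mike:32, golf:65, tango:86}
advance → mike; now {golf:65, tango:86}
update golf to timestamp 17 → {golf:17, tango:86}
update golf to timestamp 26 → {golf:26, tango:86}
add india (timestamp 53) → {golf:26, india:53, tango:86}
add juliet (timestamp 45) → {golf:26, juliet:45, india:53, tango:86}
update tango to timestamp 29 → {golf:26, tango:29, juliet:45, india:53}
add charlie (timestamp 30) → {golf:26, tango:29, charlie:30, juliet:45, india:53}
advance → golf; now {tango:29, charlie:30, juliet:45, india:53}
add quebec (timestamp 58) → {tango:29, charlie:30, juliet:45, india:53, quebec:58}
update tango to timestamp 95 → {charlie:30, juliet:45, india:53, quebec:58, tango:95}
advance → charlie; now {juliet:45, india:53, quebec:58, tango:95}
advance → juliet; now {india:53, quebec:58, tango:95}
advance → india; now {quebec:58, tango:95}
advance → quebec; now {tango:95}
add lima (timestamp 59) → {lima:59, tango:95}
advance → lima; now {tango:95}
add romeo (timestamp 46) → {romeo:46, tango:95}
advance → romeo; now {tango:95}
advance → tango; now {}

whiskey, mike, golf, charlie, juliet, india, quebec, lima, romeo, tango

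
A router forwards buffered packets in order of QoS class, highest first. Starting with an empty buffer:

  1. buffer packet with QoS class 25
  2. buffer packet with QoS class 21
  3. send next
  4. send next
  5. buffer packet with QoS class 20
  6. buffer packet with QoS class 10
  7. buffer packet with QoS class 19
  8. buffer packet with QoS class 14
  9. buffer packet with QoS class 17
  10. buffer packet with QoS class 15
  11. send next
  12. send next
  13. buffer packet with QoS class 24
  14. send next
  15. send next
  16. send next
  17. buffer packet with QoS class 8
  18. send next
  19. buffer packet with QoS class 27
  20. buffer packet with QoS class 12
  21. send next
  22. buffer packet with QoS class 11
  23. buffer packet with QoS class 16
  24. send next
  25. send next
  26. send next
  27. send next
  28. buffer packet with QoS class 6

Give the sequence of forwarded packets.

[25, 21, 20, 19, 24, 17, 15, 14, 27, 16, 12, 11, 10]

insert 25 → {25}
insert 21 → {25, 21}
send next → 25; now {21}
send next → 21; now {}
insert 20 → {20}
insert 10 → {20, 10}
insert 19 → {20, 19, 10}
insert 14 → {20, 19, 14, 10}
insert 17 → {20, 19, 17, 14, 10}
insert 15 → {20, 19, 17, 15, 14, 10}
send next → 20; now {19, 17, 15, 14, 10}
send next → 19; now {17, 15, 14, 10}
insert 24 → {24, 17, 15, 14, 10}
send next → 24; now {17, 15, 14, 10}
send next → 17; now {15, 14, 10}
send next → 15; now {14, 10}
insert 8 → {14, 10, 8}
send next → 14; now {10, 8}
insert 27 → {27, 10, 8}
insert 12 → {27, 12, 10, 8}
send next → 27; now {12, 10, 8}
insert 11 → {12, 11, 10, 8}
insert 16 → {16, 12, 11, 10, 8}
send next → 16; now {12, 11, 10, 8}
send next → 12; now {11, 10, 8}
send next → 11; now {10, 8}
send next → 10; now {8}
insert 6 → {8, 6}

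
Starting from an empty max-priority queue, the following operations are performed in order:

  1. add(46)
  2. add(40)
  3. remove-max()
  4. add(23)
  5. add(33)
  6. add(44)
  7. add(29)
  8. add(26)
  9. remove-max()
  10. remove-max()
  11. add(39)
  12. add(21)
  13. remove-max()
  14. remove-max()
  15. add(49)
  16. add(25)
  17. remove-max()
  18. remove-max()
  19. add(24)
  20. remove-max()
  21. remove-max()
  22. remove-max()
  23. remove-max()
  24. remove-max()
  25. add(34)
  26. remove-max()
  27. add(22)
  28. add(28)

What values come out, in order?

insert 46 → {46}
insert 40 → {46, 40}
remove-max → 46; now {40}
insert 23 → {40, 23}
insert 33 → {40, 33, 23}
insert 44 → {44, 40, 33, 23}
insert 29 → {44, 40, 33, 29, 23}
insert 26 → {44, 40, 33, 29, 26, 23}
remove-max → 44; now {40, 33, 29, 26, 23}
remove-max → 40; now {33, 29, 26, 23}
insert 39 → {39, 33, 29, 26, 23}
insert 21 → {39, 33, 29, 26, 23, 21}
remove-max → 39; now {33, 29, 26, 23, 21}
remove-max → 33; now {29, 26, 23, 21}
insert 49 → {49, 29, 26, 23, 21}
insert 25 → {49, 29, 26, 25, 23, 21}
remove-max → 49; now {29, 26, 25, 23, 21}
remove-max → 29; now {26, 25, 23, 21}
insert 24 → {26, 25, 24, 23, 21}
remove-max → 26; now {25, 24, 23, 21}
remove-max → 25; now {24, 23, 21}
remove-max → 24; now {23, 21}
remove-max → 23; now {21}
remove-max → 21; now {}
insert 34 → {34}
remove-max → 34; now {}
insert 22 → {22}
insert 28 → {28, 22}

46 → 44 → 40 → 39 → 33 → 49 → 29 → 26 → 25 → 24 → 23 → 21 → 34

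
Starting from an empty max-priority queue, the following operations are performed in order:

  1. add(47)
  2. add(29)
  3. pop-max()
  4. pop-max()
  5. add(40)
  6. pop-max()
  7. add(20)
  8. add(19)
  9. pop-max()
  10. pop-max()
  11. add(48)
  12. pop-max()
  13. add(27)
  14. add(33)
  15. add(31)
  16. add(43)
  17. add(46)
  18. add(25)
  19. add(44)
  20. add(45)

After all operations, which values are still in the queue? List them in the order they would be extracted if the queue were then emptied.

insert 47 → {47}
insert 29 → {47, 29}
pop-max → 47; now {29}
pop-max → 29; now {}
insert 40 → {40}
pop-max → 40; now {}
insert 20 → {20}
insert 19 → {20, 19}
pop-max → 20; now {19}
pop-max → 19; now {}
insert 48 → {48}
pop-max → 48; now {}
insert 27 → {27}
insert 33 → {33, 27}
insert 31 → {33, 31, 27}
insert 43 → {43, 33, 31, 27}
insert 46 → {46, 43, 33, 31, 27}
insert 25 → {46, 43, 33, 31, 27, 25}
insert 44 → {46, 44, 43, 33, 31, 27, 25}
insert 45 → {46, 45, 44, 43, 33, 31, 27, 25}

[46, 45, 44, 43, 33, 31, 27, 25]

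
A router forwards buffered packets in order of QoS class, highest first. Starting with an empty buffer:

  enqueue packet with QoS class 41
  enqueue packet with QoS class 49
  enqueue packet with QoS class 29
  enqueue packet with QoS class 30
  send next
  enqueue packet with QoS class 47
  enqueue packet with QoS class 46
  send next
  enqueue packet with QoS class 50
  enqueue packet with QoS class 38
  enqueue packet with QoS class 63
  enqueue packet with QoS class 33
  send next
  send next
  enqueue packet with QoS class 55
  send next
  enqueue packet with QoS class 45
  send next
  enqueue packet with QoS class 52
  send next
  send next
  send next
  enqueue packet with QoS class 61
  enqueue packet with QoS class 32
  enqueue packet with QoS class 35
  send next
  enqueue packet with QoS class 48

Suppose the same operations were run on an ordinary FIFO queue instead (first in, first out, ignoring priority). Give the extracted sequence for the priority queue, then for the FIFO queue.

priority queue: 49, 47, 63, 50, 55, 46, 52, 45, 41, 61; FIFO queue: 41, 49, 29, 30, 47, 46, 50, 38, 63, 33

insert 41 → {41}
insert 49 → {49, 41}
insert 29 → {49, 41, 29}
insert 30 → {49, 41, 30, 29}
send next → 49; now {41, 30, 29}
insert 47 → {47, 41, 30, 29}
insert 46 → {47, 46, 41, 30, 29}
send next → 47; now {46, 41, 30, 29}
insert 50 → {50, 46, 41, 30, 29}
insert 38 → {50, 46, 41, 38, 30, 29}
insert 63 → {63, 50, 46, 41, 38, 30, 29}
insert 33 → {63, 50, 46, 41, 38, 33, 30, 29}
send next → 63; now {50, 46, 41, 38, 33, 30, 29}
send next → 50; now {46, 41, 38, 33, 30, 29}
insert 55 → {55, 46, 41, 38, 33, 30, 29}
send next → 55; now {46, 41, 38, 33, 30, 29}
insert 45 → {46, 45, 41, 38, 33, 30, 29}
send next → 46; now {45, 41, 38, 33, 30, 29}
insert 52 → {52, 45, 41, 38, 33, 30, 29}
send next → 52; now {45, 41, 38, 33, 30, 29}
send next → 45; now {41, 38, 33, 30, 29}
send next → 41; now {38, 33, 30, 29}
insert 61 → {61, 38, 33, 30, 29}
insert 32 → {61, 38, 33, 32, 30, 29}
insert 35 → {61, 38, 35, 33, 32, 30, 29}
send next → 61; now {38, 35, 33, 32, 30, 29}
insert 48 → {48, 38, 35, 33, 32, 30, 29}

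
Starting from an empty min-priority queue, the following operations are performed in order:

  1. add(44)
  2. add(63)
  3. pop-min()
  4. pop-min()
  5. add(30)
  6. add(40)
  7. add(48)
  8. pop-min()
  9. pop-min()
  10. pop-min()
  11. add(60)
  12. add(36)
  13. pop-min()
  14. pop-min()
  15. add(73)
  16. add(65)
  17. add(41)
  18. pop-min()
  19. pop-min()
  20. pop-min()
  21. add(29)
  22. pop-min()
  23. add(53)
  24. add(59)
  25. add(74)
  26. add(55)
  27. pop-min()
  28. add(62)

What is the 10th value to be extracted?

insert 44 → {44}
insert 63 → {44, 63}
pop-min → 44; now {63}
pop-min → 63; now {}
insert 30 → {30}
insert 40 → {30, 40}
insert 48 → {30, 40, 48}
pop-min → 30; now {40, 48}
pop-min → 40; now {48}
pop-min → 48; now {}
insert 60 → {60}
insert 36 → {36, 60}
pop-min → 36; now {60}
pop-min → 60; now {}
insert 73 → {73}
insert 65 → {65, 73}
insert 41 → {41, 65, 73}
pop-min → 41; now {65, 73}
pop-min → 65; now {73}
pop-min → 73; now {}
insert 29 → {29}
pop-min → 29; now {}
insert 53 → {53}
insert 59 → {53, 59}
insert 74 → {53, 59, 74}
insert 55 → {53, 55, 59, 74}
pop-min → 53; now {55, 59, 74}
insert 62 → {55, 59, 62, 74}

73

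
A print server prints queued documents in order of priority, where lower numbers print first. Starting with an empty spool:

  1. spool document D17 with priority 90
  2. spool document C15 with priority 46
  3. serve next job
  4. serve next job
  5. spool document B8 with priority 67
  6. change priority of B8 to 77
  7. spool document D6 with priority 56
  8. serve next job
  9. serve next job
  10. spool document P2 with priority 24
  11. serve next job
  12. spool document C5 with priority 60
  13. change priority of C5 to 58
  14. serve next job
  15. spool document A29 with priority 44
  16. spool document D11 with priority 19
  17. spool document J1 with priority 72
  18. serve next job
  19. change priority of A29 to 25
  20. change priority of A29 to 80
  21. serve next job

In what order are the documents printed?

C15 → D17 → D6 → B8 → P2 → C5 → D11 → J1

add D17 (priority 90) → {D17:90}
add C15 (priority 46) → {C15:46, D17:90}
serve next job → C15; now {D17:90}
serve next job → D17; now {}
add B8 (priority 67) → {B8:67}
update B8 to priority 77 → {B8:77}
add D6 (priority 56) → {D6:56, B8:77}
serve next job → D6; now {B8:77}
serve next job → B8; now {}
add P2 (priority 24) → {P2:24}
serve next job → P2; now {}
add C5 (priority 60) → {C5:60}
update C5 to priority 58 → {C5:58}
serve next job → C5; now {}
add A29 (priority 44) → {A29:44}
add D11 (priority 19) → {D11:19, A29:44}
add J1 (priority 72) → {D11:19, A29:44, J1:72}
serve next job → D11; now {A29:44, J1:72}
update A29 to priority 25 → {A29:25, J1:72}
update A29 to priority 80 → {J1:72, A29:80}
serve next job → J1; now {A29:80}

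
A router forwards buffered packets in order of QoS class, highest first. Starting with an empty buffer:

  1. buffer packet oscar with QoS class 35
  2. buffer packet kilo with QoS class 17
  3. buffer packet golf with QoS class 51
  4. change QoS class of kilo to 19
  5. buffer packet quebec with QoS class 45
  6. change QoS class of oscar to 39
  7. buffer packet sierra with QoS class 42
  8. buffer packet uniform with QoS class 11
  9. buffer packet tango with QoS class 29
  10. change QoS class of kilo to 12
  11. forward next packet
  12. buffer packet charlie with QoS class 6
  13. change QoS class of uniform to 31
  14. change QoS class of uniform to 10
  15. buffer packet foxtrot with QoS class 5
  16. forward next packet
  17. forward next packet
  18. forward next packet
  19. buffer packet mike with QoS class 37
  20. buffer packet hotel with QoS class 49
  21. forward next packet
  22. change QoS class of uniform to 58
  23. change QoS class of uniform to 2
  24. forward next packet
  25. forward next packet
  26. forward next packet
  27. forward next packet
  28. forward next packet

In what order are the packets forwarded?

add oscar (QoS class 35) → {oscar:35}
add kilo (QoS class 17) → {oscar:35, kilo:17}
add golf (QoS class 51) → {golf:51, oscar:35, kilo:17}
update kilo to QoS class 19 → {golf:51, oscar:35, kilo:19}
add quebec (QoS class 45) → {golf:51, quebec:45, oscar:35, kilo:19}
update oscar to QoS class 39 → {golf:51, quebec:45, oscar:39, kilo:19}
add sierra (QoS class 42) → {golf:51, quebec:45, sierra:42, oscar:39, kilo:19}
add uniform (QoS class 11) → {golf:51, quebec:45, sierra:42, oscar:39, kilo:19, uniform:11}
add tango (QoS class 29) → {golf:51, quebec:45, sierra:42, oscar:39, tango:29, kilo:19, uniform:11}
update kilo to QoS class 12 → {golf:51, quebec:45, sierra:42, oscar:39, tango:29, kilo:12, uniform:11}
forward next packet → golf; now {quebec:45, sierra:42, oscar:39, tango:29, kilo:12, uniform:11}
add charlie (QoS class 6) → {quebec:45, sierra:42, oscar:39, tango:29, kilo:12, uniform:11, charlie:6}
update uniform to QoS class 31 → {quebec:45, sierra:42, oscar:39, uniform:31, tango:29, kilo:12, charlie:6}
update uniform to QoS class 10 → {quebec:45, sierra:42, oscar:39, tango:29, kilo:12, uniform:10, charlie:6}
add foxtrot (QoS class 5) → {quebec:45, sierra:42, oscar:39, tango:29, kilo:12, uniform:10, charlie:6, foxtrot:5}
forward next packet → quebec; now {sierra:42, oscar:39, tango:29, kilo:12, uniform:10, charlie:6, foxtrot:5}
forward next packet → sierra; now {oscar:39, tango:29, kilo:12, uniform:10, charlie:6, foxtrot:5}
forward next packet → oscar; now {tango:29, kilo:12, uniform:10, charlie:6, foxtrot:5}
add mike (QoS class 37) → {mike:37, tango:29, kilo:12, uniform:10, charlie:6, foxtrot:5}
add hotel (QoS class 49) → {hotel:49, mike:37, tango:29, kilo:12, uniform:10, charlie:6, foxtrot:5}
forward next packet → hotel; now {mike:37, tango:29, kilo:12, uniform:10, charlie:6, foxtrot:5}
update uniform to QoS class 58 → {uniform:58, mike:37, tango:29, kilo:12, charlie:6, foxtrot:5}
update uniform to QoS class 2 → {mike:37, tango:29, kilo:12, charlie:6, foxtrot:5, uniform:2}
forward next packet → mike; now {tango:29, kilo:12, charlie:6, foxtrot:5, uniform:2}
forward next packet → tango; now {kilo:12, charlie:6, foxtrot:5, uniform:2}
forward next packet → kilo; now {charlie:6, foxtrot:5, uniform:2}
forward next packet → charlie; now {foxtrot:5, uniform:2}
forward next packet → foxtrot; now {uniform:2}

golf, quebec, sierra, oscar, hotel, mike, tango, kilo, charlie, foxtrot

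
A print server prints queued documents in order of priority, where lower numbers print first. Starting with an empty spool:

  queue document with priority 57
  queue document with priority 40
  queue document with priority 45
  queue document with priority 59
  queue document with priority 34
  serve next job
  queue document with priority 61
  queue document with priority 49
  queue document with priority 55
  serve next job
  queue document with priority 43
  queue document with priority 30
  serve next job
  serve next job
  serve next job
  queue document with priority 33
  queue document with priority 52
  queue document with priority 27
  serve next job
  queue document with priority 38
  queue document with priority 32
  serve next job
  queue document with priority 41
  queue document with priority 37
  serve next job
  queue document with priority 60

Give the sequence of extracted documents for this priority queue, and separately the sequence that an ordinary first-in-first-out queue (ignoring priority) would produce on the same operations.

insert 57 → {57}
insert 40 → {40, 57}
insert 45 → {40, 45, 57}
insert 59 → {40, 45, 57, 59}
insert 34 → {34, 40, 45, 57, 59}
serve next job → 34; now {40, 45, 57, 59}
insert 61 → {40, 45, 57, 59, 61}
insert 49 → {40, 45, 49, 57, 59, 61}
insert 55 → {40, 45, 49, 55, 57, 59, 61}
serve next job → 40; now {45, 49, 55, 57, 59, 61}
insert 43 → {43, 45, 49, 55, 57, 59, 61}
insert 30 → {30, 43, 45, 49, 55, 57, 59, 61}
serve next job → 30; now {43, 45, 49, 55, 57, 59, 61}
serve next job → 43; now {45, 49, 55, 57, 59, 61}
serve next job → 45; now {49, 55, 57, 59, 61}
insert 33 → {33, 49, 55, 57, 59, 61}
insert 52 → {33, 49, 52, 55, 57, 59, 61}
insert 27 → {27, 33, 49, 52, 55, 57, 59, 61}
serve next job → 27; now {33, 49, 52, 55, 57, 59, 61}
insert 38 → {33, 38, 49, 52, 55, 57, 59, 61}
insert 32 → {32, 33, 38, 49, 52, 55, 57, 59, 61}
serve next job → 32; now {33, 38, 49, 52, 55, 57, 59, 61}
insert 41 → {33, 38, 41, 49, 52, 55, 57, 59, 61}
insert 37 → {33, 37, 38, 41, 49, 52, 55, 57, 59, 61}
serve next job → 33; now {37, 38, 41, 49, 52, 55, 57, 59, 61}
insert 60 → {37, 38, 41, 49, 52, 55, 57, 59, 60, 61}

priority queue: [34, 40, 30, 43, 45, 27, 32, 33]; FIFO queue: 57, 40, 45, 59, 34, 61, 49, 55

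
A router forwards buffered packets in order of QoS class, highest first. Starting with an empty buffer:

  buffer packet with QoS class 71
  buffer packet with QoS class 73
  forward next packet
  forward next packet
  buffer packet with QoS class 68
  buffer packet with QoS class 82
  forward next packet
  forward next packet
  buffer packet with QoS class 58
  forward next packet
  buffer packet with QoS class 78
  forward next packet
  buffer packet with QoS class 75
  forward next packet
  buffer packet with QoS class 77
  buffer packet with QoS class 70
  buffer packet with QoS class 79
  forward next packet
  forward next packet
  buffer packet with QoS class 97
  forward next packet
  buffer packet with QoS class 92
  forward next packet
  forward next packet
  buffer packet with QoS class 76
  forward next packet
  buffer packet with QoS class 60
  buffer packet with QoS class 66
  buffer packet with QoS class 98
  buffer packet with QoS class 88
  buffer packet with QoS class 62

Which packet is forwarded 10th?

97

insert 71 → {71}
insert 73 → {73, 71}
forward next packet → 73; now {71}
forward next packet → 71; now {}
insert 68 → {68}
insert 82 → {82, 68}
forward next packet → 82; now {68}
forward next packet → 68; now {}
insert 58 → {58}
forward next packet → 58; now {}
insert 78 → {78}
forward next packet → 78; now {}
insert 75 → {75}
forward next packet → 75; now {}
insert 77 → {77}
insert 70 → {77, 70}
insert 79 → {79, 77, 70}
forward next packet → 79; now {77, 70}
forward next packet → 77; now {70}
insert 97 → {97, 70}
forward next packet → 97; now {70}
insert 92 → {92, 70}
forward next packet → 92; now {70}
forward next packet → 70; now {}
insert 76 → {76}
forward next packet → 76; now {}
insert 60 → {60}
insert 66 → {66, 60}
insert 98 → {98, 66, 60}
insert 88 → {98, 88, 66, 60}
insert 62 → {98, 88, 66, 62, 60}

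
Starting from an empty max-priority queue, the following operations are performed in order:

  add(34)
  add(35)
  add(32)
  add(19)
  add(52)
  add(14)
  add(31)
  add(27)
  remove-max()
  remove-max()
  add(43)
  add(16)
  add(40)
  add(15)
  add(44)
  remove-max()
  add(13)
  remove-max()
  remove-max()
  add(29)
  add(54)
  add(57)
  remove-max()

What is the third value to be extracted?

44

insert 34 → {34}
insert 35 → {35, 34}
insert 32 → {35, 34, 32}
insert 19 → {35, 34, 32, 19}
insert 52 → {52, 35, 34, 32, 19}
insert 14 → {52, 35, 34, 32, 19, 14}
insert 31 → {52, 35, 34, 32, 31, 19, 14}
insert 27 → {52, 35, 34, 32, 31, 27, 19, 14}
remove-max → 52; now {35, 34, 32, 31, 27, 19, 14}
remove-max → 35; now {34, 32, 31, 27, 19, 14}
insert 43 → {43, 34, 32, 31, 27, 19, 14}
insert 16 → {43, 34, 32, 31, 27, 19, 16, 14}
insert 40 → {43, 40, 34, 32, 31, 27, 19, 16, 14}
insert 15 → {43, 40, 34, 32, 31, 27, 19, 16, 15, 14}
insert 44 → {44, 43, 40, 34, 32, 31, 27, 19, 16, 15, 14}
remove-max → 44; now {43, 40, 34, 32, 31, 27, 19, 16, 15, 14}
insert 13 → {43, 40, 34, 32, 31, 27, 19, 16, 15, 14, 13}
remove-max → 43; now {40, 34, 32, 31, 27, 19, 16, 15, 14, 13}
remove-max → 40; now {34, 32, 31, 27, 19, 16, 15, 14, 13}
insert 29 → {34, 32, 31, 29, 27, 19, 16, 15, 14, 13}
insert 54 → {54, 34, 32, 31, 29, 27, 19, 16, 15, 14, 13}
insert 57 → {57, 54, 34, 32, 31, 29, 27, 19, 16, 15, 14, 13}
remove-max → 57; now {54, 34, 32, 31, 29, 27, 19, 16, 15, 14, 13}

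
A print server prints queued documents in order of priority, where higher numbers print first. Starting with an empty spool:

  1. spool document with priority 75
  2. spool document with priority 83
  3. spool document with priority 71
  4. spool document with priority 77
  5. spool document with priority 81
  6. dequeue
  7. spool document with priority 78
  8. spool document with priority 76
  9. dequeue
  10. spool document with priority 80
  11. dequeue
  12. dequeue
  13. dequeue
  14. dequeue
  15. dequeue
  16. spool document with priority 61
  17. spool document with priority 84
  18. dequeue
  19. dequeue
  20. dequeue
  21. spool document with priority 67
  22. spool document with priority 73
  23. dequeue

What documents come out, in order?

insert 75 → {75}
insert 83 → {83, 75}
insert 71 → {83, 75, 71}
insert 77 → {83, 77, 75, 71}
insert 81 → {83, 81, 77, 75, 71}
dequeue → 83; now {81, 77, 75, 71}
insert 78 → {81, 78, 77, 75, 71}
insert 76 → {81, 78, 77, 76, 75, 71}
dequeue → 81; now {78, 77, 76, 75, 71}
insert 80 → {80, 78, 77, 76, 75, 71}
dequeue → 80; now {78, 77, 76, 75, 71}
dequeue → 78; now {77, 76, 75, 71}
dequeue → 77; now {76, 75, 71}
dequeue → 76; now {75, 71}
dequeue → 75; now {71}
insert 61 → {71, 61}
insert 84 → {84, 71, 61}
dequeue → 84; now {71, 61}
dequeue → 71; now {61}
dequeue → 61; now {}
insert 67 → {67}
insert 73 → {73, 67}
dequeue → 73; now {67}

83, 81, 80, 78, 77, 76, 75, 84, 71, 61, 73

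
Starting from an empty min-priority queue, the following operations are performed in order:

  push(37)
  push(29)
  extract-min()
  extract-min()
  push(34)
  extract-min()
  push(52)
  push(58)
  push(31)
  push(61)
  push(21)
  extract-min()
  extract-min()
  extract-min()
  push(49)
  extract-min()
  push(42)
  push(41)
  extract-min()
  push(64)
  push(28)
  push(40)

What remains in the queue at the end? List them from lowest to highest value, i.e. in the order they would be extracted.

insert 37 → {37}
insert 29 → {29, 37}
extract-min → 29; now {37}
extract-min → 37; now {}
insert 34 → {34}
extract-min → 34; now {}
insert 52 → {52}
insert 58 → {52, 58}
insert 31 → {31, 52, 58}
insert 61 → {31, 52, 58, 61}
insert 21 → {21, 31, 52, 58, 61}
extract-min → 21; now {31, 52, 58, 61}
extract-min → 31; now {52, 58, 61}
extract-min → 52; now {58, 61}
insert 49 → {49, 58, 61}
extract-min → 49; now {58, 61}
insert 42 → {42, 58, 61}
insert 41 → {41, 42, 58, 61}
extract-min → 41; now {42, 58, 61}
insert 64 → {42, 58, 61, 64}
insert 28 → {28, 42, 58, 61, 64}
insert 40 → {28, 40, 42, 58, 61, 64}

28, 40, 42, 58, 61, 64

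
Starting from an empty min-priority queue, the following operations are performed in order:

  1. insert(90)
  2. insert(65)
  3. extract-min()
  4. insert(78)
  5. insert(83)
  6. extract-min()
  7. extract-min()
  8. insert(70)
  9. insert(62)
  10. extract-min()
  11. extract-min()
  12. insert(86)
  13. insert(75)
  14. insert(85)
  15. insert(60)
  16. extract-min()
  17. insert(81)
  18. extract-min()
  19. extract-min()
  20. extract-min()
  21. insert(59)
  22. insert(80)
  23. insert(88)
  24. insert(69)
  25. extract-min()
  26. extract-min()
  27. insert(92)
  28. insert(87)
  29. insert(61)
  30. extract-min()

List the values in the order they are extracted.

65, 78, 83, 62, 70, 60, 75, 81, 85, 59, 69, 61

insert 90 → {90}
insert 65 → {65, 90}
extract-min → 65; now {90}
insert 78 → {78, 90}
insert 83 → {78, 83, 90}
extract-min → 78; now {83, 90}
extract-min → 83; now {90}
insert 70 → {70, 90}
insert 62 → {62, 70, 90}
extract-min → 62; now {70, 90}
extract-min → 70; now {90}
insert 86 → {86, 90}
insert 75 → {75, 86, 90}
insert 85 → {75, 85, 86, 90}
insert 60 → {60, 75, 85, 86, 90}
extract-min → 60; now {75, 85, 86, 90}
insert 81 → {75, 81, 85, 86, 90}
extract-min → 75; now {81, 85, 86, 90}
extract-min → 81; now {85, 86, 90}
extract-min → 85; now {86, 90}
insert 59 → {59, 86, 90}
insert 80 → {59, 80, 86, 90}
insert 88 → {59, 80, 86, 88, 90}
insert 69 → {59, 69, 80, 86, 88, 90}
extract-min → 59; now {69, 80, 86, 88, 90}
extract-min → 69; now {80, 86, 88, 90}
insert 92 → {80, 86, 88, 90, 92}
insert 87 → {80, 86, 87, 88, 90, 92}
insert 61 → {61, 80, 86, 87, 88, 90, 92}
extract-min → 61; now {80, 86, 87, 88, 90, 92}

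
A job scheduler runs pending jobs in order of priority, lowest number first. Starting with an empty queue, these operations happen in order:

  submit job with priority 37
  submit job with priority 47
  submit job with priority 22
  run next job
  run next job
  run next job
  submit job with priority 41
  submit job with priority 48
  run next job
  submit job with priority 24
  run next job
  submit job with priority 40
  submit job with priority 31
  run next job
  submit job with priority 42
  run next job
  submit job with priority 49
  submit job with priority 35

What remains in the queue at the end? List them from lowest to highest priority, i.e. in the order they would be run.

insert 37 → {37}
insert 47 → {37, 47}
insert 22 → {22, 37, 47}
run next job → 22; now {37, 47}
run next job → 37; now {47}
run next job → 47; now {}
insert 41 → {41}
insert 48 → {41, 48}
run next job → 41; now {48}
insert 24 → {24, 48}
run next job → 24; now {48}
insert 40 → {40, 48}
insert 31 → {31, 40, 48}
run next job → 31; now {40, 48}
insert 42 → {40, 42, 48}
run next job → 40; now {42, 48}
insert 49 → {42, 48, 49}
insert 35 → {35, 42, 48, 49}

35, 42, 48, 49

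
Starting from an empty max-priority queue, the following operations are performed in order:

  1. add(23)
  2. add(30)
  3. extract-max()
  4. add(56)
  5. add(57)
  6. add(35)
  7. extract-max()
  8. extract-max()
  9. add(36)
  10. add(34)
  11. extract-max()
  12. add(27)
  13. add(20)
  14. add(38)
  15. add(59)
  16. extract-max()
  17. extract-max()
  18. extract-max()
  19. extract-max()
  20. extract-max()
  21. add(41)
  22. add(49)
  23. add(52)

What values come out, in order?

30, 57, 56, 36, 59, 38, 35, 34, 27

insert 23 → {23}
insert 30 → {30, 23}
extract-max → 30; now {23}
insert 56 → {56, 23}
insert 57 → {57, 56, 23}
insert 35 → {57, 56, 35, 23}
extract-max → 57; now {56, 35, 23}
extract-max → 56; now {35, 23}
insert 36 → {36, 35, 23}
insert 34 → {36, 35, 34, 23}
extract-max → 36; now {35, 34, 23}
insert 27 → {35, 34, 27, 23}
insert 20 → {35, 34, 27, 23, 20}
insert 38 → {38, 35, 34, 27, 23, 20}
insert 59 → {59, 38, 35, 34, 27, 23, 20}
extract-max → 59; now {38, 35, 34, 27, 23, 20}
extract-max → 38; now {35, 34, 27, 23, 20}
extract-max → 35; now {34, 27, 23, 20}
extract-max → 34; now {27, 23, 20}
extract-max → 27; now {23, 20}
insert 41 → {41, 23, 20}
insert 49 → {49, 41, 23, 20}
insert 52 → {52, 49, 41, 23, 20}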